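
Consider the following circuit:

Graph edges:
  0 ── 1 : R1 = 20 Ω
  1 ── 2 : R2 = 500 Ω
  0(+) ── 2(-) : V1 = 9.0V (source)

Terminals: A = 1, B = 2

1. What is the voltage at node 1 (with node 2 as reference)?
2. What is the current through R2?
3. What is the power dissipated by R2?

Nodal analysis, taking node 2 as the 0 V reference.
Source V1 fixes V_0 = 9 V.
KCL at each unknown node (sum of currents leaving = 0; resistances in Ω):
  Node 1: (V_1 - 9)/20 + (V_1 - 0)/500 = 0
Collecting terms: 0.052 × V_1 = 0.45  =>  V_1 = 8.654 V
Part 1:
  Read off the nodal solution: V_1 = 8.654 V
Part 2:
  I_R2 = (V_1 - V_2)/R2 = (8.654 - 0)/500 = 0.01731 A
  Magnitude: I_R2 = 0.01731 A
Part 3:
  I_R2 = (V_1 - V_2)/R2 = (8.654 - 0)/500 = 0.01731 A
  P_R2 = I_R2² × R2 = (0.01731)² × 500 = 0.1498 W

Final answers:
1. V_1 = 8.654 V
2. I_R2 = 0.01731 A
3. P_R2 = 0.1498 W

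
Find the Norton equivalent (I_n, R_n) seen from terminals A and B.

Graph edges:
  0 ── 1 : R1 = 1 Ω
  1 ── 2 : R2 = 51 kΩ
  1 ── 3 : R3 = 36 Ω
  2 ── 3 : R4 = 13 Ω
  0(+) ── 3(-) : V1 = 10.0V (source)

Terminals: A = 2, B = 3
Find the Thévenin equivalent first; then I_n = V_th/R_th and R_n = R_th.
Step 1 — V_th is the open-circuit voltage V_A - V_B (nothing connected across the terminals).
Nodal analysis, taking node 3 as the 0 V reference.
Source V1 fixes V_0 = 10 V.
KCL at each unknown node (sum of currents leaving = 0; resistances in Ω):
  Node 1: (V_1 - 10)/1 + (V_1 - V_2)/51000 + (V_1 - 0)/36 = 0
  Node 2: (V_2 - V_1)/51000 + (V_2 - 0)/13 = 0
Collecting terms (coefficients in siemens):
  1.028·V_1 - 0.00001961·V_2 = 10
  0.07694·V_2 - 0.00001961·V_1 = 0
Determinant D = (1.028)(0.07694) - (-0.00001961)(-0.00001961) = 0.07908
V_1 = [(10)(0.07694) - (-0.00001961)(0)]/D = 9.73 V
V_2 = [(1.028)(0) - (10)(-0.00001961)]/D = 0.002479 V
V_th = V_2 - V_3 = 0.002479 - 0 = 0.002479 V
Step 2 — R_th: zero the source — replace V1 by a short circuit (node 3 merges into node 0) — and find the resistance seen between A (node 2) and B (node 0).
Reduce the network between node 2 (A) and node 0 (B) by series/parallel combination:
  Rp1 = R1 ‖ R3 (parallel, both between nodes 0 and 1) = 1/(1/1 + 1/36) = 0.973 Ω
  Rs1 = R2 + Rp1 (series, joined only at node 1) = 51000 + 0.973 = 51000 Ω
  Rp2 = R4 ‖ Rs1 (parallel, both between nodes 0 and 2) = 1/(1/13 + 1/51000) = 13 Ω
R_th = 13 Ω
I_n = V_th/R_th = 0.002479/13 = 0.0001908 A, and R_n = R_th = 13 Ω

Final answer: I_n = 0.0001908 A, R_n = 13 Ω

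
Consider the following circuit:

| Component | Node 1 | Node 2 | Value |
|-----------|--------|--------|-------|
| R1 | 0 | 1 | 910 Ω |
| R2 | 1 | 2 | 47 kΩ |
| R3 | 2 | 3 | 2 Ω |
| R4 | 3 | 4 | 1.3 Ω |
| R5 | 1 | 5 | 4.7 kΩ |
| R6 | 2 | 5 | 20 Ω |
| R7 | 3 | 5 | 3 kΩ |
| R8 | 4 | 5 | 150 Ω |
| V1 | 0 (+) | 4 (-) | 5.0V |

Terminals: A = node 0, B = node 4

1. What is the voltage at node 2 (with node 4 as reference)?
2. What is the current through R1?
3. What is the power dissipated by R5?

Nodal analysis, taking node 4 as the 0 V reference.
Source V1 fixes V_0 = 5 V.
KCL at each unknown node (sum of currents leaving = 0; resistances in Ω):
  Node 1: (V_1 - 5)/910 + (V_1 - V_2)/47000 + (V_1 - V_5)/4700 = 0
  Node 2: (V_2 - V_1)/47000 + (V_2 - V_3)/2 + (V_2 - V_5)/20 = 0
  Node 3: (V_3 - V_2)/2 + (V_3 - 0)/1.3 + (V_3 - V_5)/3000 = 0
  Node 5: (V_5 - V_1)/4700 + (V_5 - V_2)/20 + (V_5 - V_3)/3000 + (V_5 - 0)/150 = 0
Collecting terms (coefficients in siemens):
  0.001333·V_1 - 0.00002128·V_2 - 0.0002128·V_5 = 0.005495
  0.55·V_2 - 0.00002128·V_1 - 0.5·V_3 - 0.05·V_5 = 0
  1.27·V_3 - 0.5·V_2 - 0.0003333·V_5 = 0
  0.05721·V_5 - 0.0002128·V_1 - 0.05·V_2 - 0.0003333·V_3 = 0
Solving these 4 simultaneous equations (Gaussian elimination) gives:
  V_1 = 4.125 V, V_2 = 0.002771 V, V_3 = 0.001096 V, V_5 = 0.01777 V
Part 1:
  Read off the nodal solution: V_2 = 0.002771 V
Part 2:
  I_R1 = (V_0 - V_1)/R1 = (5 - 4.125)/910 = 0.0009616 A
  Magnitude: I_R1 = 0.0009616 A
Part 3:
  I_R5 = (V_1 - V_5)/R5 = (4.125 - 0.01777)/4700 = 0.0008739 A
  P_R5 = I_R5² × R5 = (0.0008739)² × 4700 = 0.003589 W

Final answers:
1. V_2 = 0.002771 V
2. I_R1 = 0.0009616 A
3. P_R5 = 0.003589 W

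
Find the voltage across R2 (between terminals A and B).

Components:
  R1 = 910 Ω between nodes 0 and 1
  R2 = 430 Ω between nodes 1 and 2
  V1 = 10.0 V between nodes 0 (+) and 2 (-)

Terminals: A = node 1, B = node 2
R1 and R2 are in series across V1 (node 0 → node 1 → node 2), and the output A–B is taken across R2, so this is a voltage divider.
Series current: I = V1/(R1 + R2) = 10/(910 + 430) = 10/1340 = 0.007463 A
V_R2 = I × R2 = V1 × R2/(R1 + R2) = 10 × 430/1340 = 3.209 V

Final answer: 3.209 V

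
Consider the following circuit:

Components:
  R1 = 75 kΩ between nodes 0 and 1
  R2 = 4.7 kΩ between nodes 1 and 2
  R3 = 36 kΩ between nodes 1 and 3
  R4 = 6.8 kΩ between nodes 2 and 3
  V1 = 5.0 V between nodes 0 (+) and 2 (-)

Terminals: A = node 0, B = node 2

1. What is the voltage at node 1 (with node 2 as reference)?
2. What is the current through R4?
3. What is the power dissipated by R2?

Nodal analysis, taking node 2 as the 0 V reference.
Source V1 fixes V_0 = 5 V.
KCL at each unknown node (sum of currents leaving = 0; resistances in Ω):
  Node 1: (V_1 - 5)/75000 + (V_1 - 0)/4700 + (V_1 - V_3)/36000 = 0
  Node 3: (V_3 - V_1)/36000 + (V_3 - 0)/6800 = 0
Collecting terms (coefficients in siemens):
  0.0002539·V_1 - 0.00002778·V_3 = 0.00006667
  0.0001748·V_3 - 0.00002778·V_1 = 0
Determinant D = (0.0002539)(0.0001748) - (-0.00002778)(-0.00002778) = 0.00000004362
V_1 = [(0.00006667)(0.0001748) - (-0.00002778)(0)]/D = 0.2672 V
V_3 = [(0.0002539)(0) - (0.00006667)(-0.00002778)]/D = 0.04246 V
Part 1:
  Read off the nodal solution: V_1 = 0.2672 V
Part 2:
  I_R4 = (V_2 - V_3)/R4 = (0 - 0.04246)/6800 = -0.000006244 A
  Magnitude: I_R4 = 0.000006244 A
Part 3:
  I_R2 = (V_1 - V_2)/R2 = (0.2672 - 0)/4700 = 0.00005686 A
  P_R2 = I_R2² × R2 = (0.00005686)² × 4700 = 0.0000152 W

Final answers:
1. V_1 = 0.2672 V
2. I_R4 = 6.244e-06 A
3. P_R2 = 1.52e-05 W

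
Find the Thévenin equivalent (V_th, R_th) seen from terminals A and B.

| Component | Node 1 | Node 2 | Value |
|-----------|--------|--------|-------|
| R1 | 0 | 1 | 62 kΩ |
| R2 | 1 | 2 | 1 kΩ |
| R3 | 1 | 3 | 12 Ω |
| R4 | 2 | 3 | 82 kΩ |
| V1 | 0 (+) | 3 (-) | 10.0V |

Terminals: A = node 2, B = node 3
Step 1 — V_th is the open-circuit voltage V_A - V_B (nothing connected across the terminals).
Nodal analysis, taking node 3 as the 0 V reference.
Source V1 fixes V_0 = 10 V.
KCL at each unknown node (sum of currents leaving = 0; resistances in Ω):
  Node 1: (V_1 - 10)/62000 + (V_1 - V_2)/1000 + (V_1 - 0)/12 = 0
  Node 2: (V_2 - V_1)/1000 + (V_2 - 0)/82000 = 0
Collecting terms (coefficients in siemens):
  0.08435·V_1 - 0.001·V_2 = 0.0001613
  0.001012·V_2 - 0.001·V_1 = 0
Determinant D = (0.08435)(0.001012) - (-0.001)(-0.001) = 0.00008438
V_1 = [(0.0001613)(0.001012) - (-0.001)(0)]/D = 0.001935 V
V_2 = [(0.08435)(0) - (0.0001613)(-0.001)]/D = 0.001912 V
V_th = V_2 - V_3 = 0.001912 - 0 = 0.001912 V
Step 2 — R_th: zero the source — replace V1 by a short circuit (node 3 merges into node 0) — and find the resistance seen between A (node 2) and B (node 0).
Reduce the network between node 2 (A) and node 0 (B) by series/parallel combination:
  Rp1 = R1 ‖ R3 (parallel, both between nodes 0 and 1) = 1/(1/62000 + 1/12) = 12 Ω
  Rs1 = R2 + Rp1 (series, joined only at node 1) = 1000 + 12 = 1012 Ω
  Rp2 = R4 ‖ Rs1 (parallel, both between nodes 0 and 2) = 1/(1/82000 + 1/1012) = 999.7 Ω
R_th = 999.7 Ω

Final answer: V_th = 0.001912 V, R_th = 999.7 Ω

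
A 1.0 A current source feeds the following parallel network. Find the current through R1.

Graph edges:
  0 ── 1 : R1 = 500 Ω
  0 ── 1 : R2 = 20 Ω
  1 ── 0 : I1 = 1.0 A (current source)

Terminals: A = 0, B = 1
All resistors sit directly between nodes 0 and 1, so they are in parallel and share one voltage V; the full source current 1 A splits among them.
1/R_par = 1/500 + 1/20 = 0.052 S  =>  R_par = 19.23 Ω
V = I × R_par = 1 × 19.23 = 19.23 V
I_R1 = V/R1 = 19.23/500 = 0.03846 A

Final answer: 0.03846 A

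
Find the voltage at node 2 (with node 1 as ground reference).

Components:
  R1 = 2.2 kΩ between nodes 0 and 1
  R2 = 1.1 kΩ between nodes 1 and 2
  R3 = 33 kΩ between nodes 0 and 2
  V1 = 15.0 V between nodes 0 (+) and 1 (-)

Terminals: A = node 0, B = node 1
Nodal analysis, taking node 1 as the 0 V reference.
Source V1 fixes V_0 = 15 V.
KCL at each unknown node (sum of currents leaving = 0; resistances in Ω):
  Node 2: (V_2 - 0)/1100 + (V_2 - 15)/33000 = 0
Collecting terms: 0.0009394 × V_2 = 0.0004545  =>  V_2 = 0.4839 V
The requested potential is V_2 = 0.4839 V.

Final answer: V_2 = 0.4839 V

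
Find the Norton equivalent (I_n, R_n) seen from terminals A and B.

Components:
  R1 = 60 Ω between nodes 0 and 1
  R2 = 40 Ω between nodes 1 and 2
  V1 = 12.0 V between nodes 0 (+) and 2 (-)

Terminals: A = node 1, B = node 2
Find the Thévenin equivalent first; then I_n = V_th/R_th and R_n = R_th.
Step 1 — V_th is the open-circuit voltage V_A - V_B (nothing connected across the terminals).
Nodal analysis, taking node 2 as the 0 V reference.
Source V1 fixes V_0 = 12 V.
KCL at each unknown node (sum of currents leaving = 0; resistances in Ω):
  Node 1: (V_1 - 12)/60 + (V_1 - 0)/40 = 0
Collecting terms: 0.04167 × V_1 = 0.2  =>  V_1 = 4.8 V
V_th = V_1 - V_2 = 4.8 - 0 = 4.8 V
Step 2 — R_th: zero the source — replace V1 by a short circuit (node 2 merges into node 0) — and find the resistance seen between A (node 1) and B (node 0).
Reduce the network between node 1 (A) and node 0 (B) by series/parallel combination:
  Rp1 = R1 ‖ R2 (parallel, both between nodes 0 and 1) = 1/(1/60 + 1/40) = 24 Ω
R_th = 24 Ω
I_n = V_th/R_th = 4.8/24 = 0.2 A, and R_n = R_th = 24 Ω

Final answer: I_n = 0.2 A, R_n = 24 Ω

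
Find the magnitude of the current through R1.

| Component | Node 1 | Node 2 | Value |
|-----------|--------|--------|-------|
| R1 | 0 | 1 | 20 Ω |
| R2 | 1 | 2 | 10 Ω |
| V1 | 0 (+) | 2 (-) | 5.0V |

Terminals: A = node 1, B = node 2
Nodal analysis, taking node 2 as the 0 V reference.
Source V1 fixes V_0 = 5 V.
KCL at each unknown node (sum of currents leaving = 0; resistances in Ω):
  Node 1: (V_1 - 5)/20 + (V_1 - 0)/10 = 0
Collecting terms: 0.15 × V_1 = 0.25  =>  V_1 = 1.667 V
I_R1 = (V_0 - V_1)/R1 = (5 - 1.667)/20 = 0.1667 A
|I_R1| = 0.1667 A

Final answer: |I_R1| = 0.1667 A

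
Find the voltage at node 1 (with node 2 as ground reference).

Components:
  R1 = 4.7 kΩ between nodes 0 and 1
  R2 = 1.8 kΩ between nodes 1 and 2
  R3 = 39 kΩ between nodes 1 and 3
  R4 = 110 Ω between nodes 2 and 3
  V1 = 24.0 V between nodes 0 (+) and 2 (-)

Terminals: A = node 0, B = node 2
Nodal analysis, taking node 2 as the 0 V reference.
Source V1 fixes V_0 = 24 V.
KCL at each unknown node (sum of currents leaving = 0; resistances in Ω):
  Node 1: (V_1 - 24)/4700 + (V_1 - 0)/1800 + (V_1 - V_3)/39000 = 0
  Node 3: (V_3 - V_1)/39000 + (V_3 - 0)/110 = 0
Collecting terms (coefficients in siemens):
  0.000794·V_1 - 0.00002564·V_3 = 0.005106
  0.009117·V_3 - 0.00002564·V_1 = 0
Determinant D = (0.000794)(0.009117) - (-0.00002564)(-0.00002564) = 0.000007238
V_1 = [(0.005106)(0.009117) - (-0.00002564)(0)]/D = 6.432 V
V_3 = [(0.000794)(0) - (0.005106)(-0.00002564)]/D = 0.01809 V
The requested potential is V_1 = 6.432 V.

Final answer: V_1 = 6.432 V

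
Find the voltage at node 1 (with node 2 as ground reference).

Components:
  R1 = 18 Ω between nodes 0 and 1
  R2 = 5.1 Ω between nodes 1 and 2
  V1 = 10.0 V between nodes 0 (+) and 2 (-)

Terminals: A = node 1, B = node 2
Nodal analysis, taking node 2 as the 0 V reference.
Source V1 fixes V_0 = 10 V.
KCL at each unknown node (sum of currents leaving = 0; resistances in Ω):
  Node 1: (V_1 - 10)/18 + (V_1 - 0)/5.1 = 0
Collecting terms: 0.2516 × V_1 = 0.5556  =>  V_1 = 2.208 V
The requested potential is V_1 = 2.208 V.

Final answer: V_1 = 2.208 V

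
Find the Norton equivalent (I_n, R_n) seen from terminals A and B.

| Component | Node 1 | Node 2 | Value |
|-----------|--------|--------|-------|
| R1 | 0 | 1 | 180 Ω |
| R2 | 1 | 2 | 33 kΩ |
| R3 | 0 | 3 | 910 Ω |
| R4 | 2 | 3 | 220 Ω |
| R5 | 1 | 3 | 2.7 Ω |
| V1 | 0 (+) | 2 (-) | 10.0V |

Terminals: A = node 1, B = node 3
Find the Thévenin equivalent first; then I_n = V_th/R_th and R_n = R_th.
Step 1 — V_th is the open-circuit voltage V_A - V_B (nothing connected across the terminals).
Nodal analysis, taking node 2 as the 0 V reference.
Source V1 fixes V_0 = 10 V.
KCL at each unknown node (sum of currents leaving = 0; resistances in Ω):
  Node 1: (V_1 - 10)/180 + (V_1 - 0)/33000 + (V_1 - V_3)/2.7 = 0
  Node 3: (V_3 - 10)/910 + (V_3 - 0)/220 + (V_3 - V_1)/2.7 = 0
Collecting terms (coefficients in siemens):
  0.376·V_1 - 0.3704·V_3 = 0.05556
  0.376·V_3 - 0.3704·V_1 = 0.01099
Determinant D = (0.376)(0.376) - (-0.3704)(-0.3704) = 0.004191
V_1 = [(0.05556)(0.376) - (-0.3704)(0.01099)]/D = 5.956 V
V_3 = [(0.376)(0.01099) - (0.05556)(-0.3704)]/D = 5.896 V
V_th = V_1 - V_3 = 5.956 - 5.896 = 0.06018 V
Step 2 — R_th: zero the source — replace V1 by a short circuit (node 2 merges into node 0) — and find the resistance seen between A (node 1) and B (node 3).
Reduce the network between node 1 (A) and node 3 (B) by series/parallel combination:
  Rp1 = R1 ‖ R2 (parallel, both between nodes 0 and 1) = 1/(1/180 + 1/33000) = 179 Ω
  Rp2 = R3 ‖ R4 (parallel, both between nodes 0 and 3) = 1/(1/910 + 1/220) = 177.2 Ω
  Rs1 = Rp1 + Rp2 (series, joined only at node 0) = 179 + 177.2 = 356.2 Ω
  Rp3 = R5 ‖ Rs1 (parallel, both between nodes 1 and 3) = 1/(1/2.7 + 1/356.2) = 2.68 Ω
R_th = 2.68 Ω
I_n = V_th/R_th = 0.06018/2.68 = 0.02246 A, and R_n = R_th = 2.68 Ω

Final answer: I_n = 0.02246 A, R_n = 2.68 Ω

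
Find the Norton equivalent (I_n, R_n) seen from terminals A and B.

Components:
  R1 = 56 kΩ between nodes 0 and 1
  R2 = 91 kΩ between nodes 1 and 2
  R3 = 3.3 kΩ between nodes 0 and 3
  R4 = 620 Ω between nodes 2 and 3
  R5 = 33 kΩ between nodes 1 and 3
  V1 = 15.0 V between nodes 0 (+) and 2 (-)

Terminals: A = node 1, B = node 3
Find the Thévenin equivalent first; then I_n = V_th/R_th and R_n = R_th.
Step 1 — V_th is the open-circuit voltage V_A - V_B (nothing connected across the terminals).
Nodal analysis, taking node 2 as the 0 V reference.
Source V1 fixes V_0 = 15 V.
KCL at each unknown node (sum of currents leaving = 0; resistances in Ω):
  Node 1: (V_1 - 15)/56000 + (V_1 - 0)/91000 + (V_1 - V_3)/33000 = 0
  Node 3: (V_3 - 15)/3300 + (V_3 - 0)/620 + (V_3 - V_1)/33000 = 0
Collecting terms (coefficients in siemens):
  0.00005915·V_1 - 0.0000303·V_3 = 0.0002679
  0.001946·V_3 - 0.0000303·V_1 = 0.004545
Determinant D = (0.00005915)(0.001946) - (-0.0000303)(-0.0000303) = 0.0000001142
V_1 = [(0.0002679)(0.001946) - (-0.0000303)(0.004545)]/D = 5.771 V
V_3 = [(0.00005915)(0.004545) - (0.0002679)(-0.0000303)]/D = 2.425 V
V_th = V_1 - V_3 = 5.771 - 2.425 = 3.346 V
Step 2 — R_th: zero the source — replace V1 by a short circuit (node 2 merges into node 0) — and find the resistance seen between A (node 1) and B (node 3).
Reduce the network between node 1 (A) and node 3 (B) by series/parallel combination:
  Rp1 = R1 ‖ R2 (parallel, both between nodes 0 and 1) = 1/(1/56000 + 1/91000) = 34670 Ω
  Rp2 = R3 ‖ R4 (parallel, both between nodes 0 and 3) = 1/(1/3300 + 1/620) = 521.9 Ω
  Rs1 = Rp1 + Rp2 (series, joined only at node 0) = 34670 + 521.9 = 35190 Ω
  Rp3 = R5 ‖ Rs1 (parallel, both between nodes 1 and 3) = 1/(1/33000 + 1/35190) = 17030 Ω
R_th = 17.03 kΩ
I_n = V_th/R_th = 3.346/17030 = 0.0001965 A, and R_n = R_th = 17.03 kΩ

Final answer: I_n = 0.0001965 A, R_n = 17.03 kΩ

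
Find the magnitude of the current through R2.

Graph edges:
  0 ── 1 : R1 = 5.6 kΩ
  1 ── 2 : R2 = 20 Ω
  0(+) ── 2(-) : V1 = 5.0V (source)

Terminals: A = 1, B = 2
Nodal analysis, taking node 2 as the 0 V reference.
Source V1 fixes V_0 = 5 V.
KCL at each unknown node (sum of currents leaving = 0; resistances in Ω):
  Node 1: (V_1 - 5)/5600 + (V_1 - 0)/20 = 0
Collecting terms: 0.05018 × V_1 = 0.0008929  =>  V_1 = 0.01779 V
I_R2 = (V_1 - V_2)/R2 = (0.01779 - 0)/20 = 0.0008897 A
|I_R2| = 0.0008897 A

Final answer: |I_R2| = 0.0008897 A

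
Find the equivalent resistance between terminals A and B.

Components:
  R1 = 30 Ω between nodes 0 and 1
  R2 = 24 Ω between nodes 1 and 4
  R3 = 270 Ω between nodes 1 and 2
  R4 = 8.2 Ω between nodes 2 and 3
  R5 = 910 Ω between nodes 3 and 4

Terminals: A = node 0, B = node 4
Reduce the network between node 0 (A) and node 4 (B) by series/parallel combination:
  Rs1 = R3 + R4 (series, joined only at node 2) = 270 + 8.2 = 278.2 Ω
  Rs2 = R5 + Rs1 (series, joined only at node 3) = 910 + 278.2 = 1188 Ω
  Rp1 = R2 ‖ Rs2 (parallel, both between nodes 1 and 4) = 1/(1/24 + 1/1188) = 23.52 Ω
  Rs3 = R1 + Rp1 (series, joined only at node 1) = 30 + 23.52 = 53.52 Ω
R_eq = 53.52 Ω

Final answer: 53.52 Ω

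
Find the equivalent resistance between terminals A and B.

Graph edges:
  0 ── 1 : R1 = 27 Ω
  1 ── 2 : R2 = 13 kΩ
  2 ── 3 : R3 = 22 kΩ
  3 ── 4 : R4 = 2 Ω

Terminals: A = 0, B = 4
Reduce the network between node 0 (A) and node 4 (B) by series/parallel combination:
  Rs1 = R1 + R2 (series, joined only at node 1) = 27 + 13000 = 13030 Ω
  Rs2 = R3 + Rs1 (series, joined only at node 2) = 22000 + 13030 = 35030 Ω
  Rs3 = R4 + Rs2 (series, joined only at node 3) = 2 + 35030 = 35030 Ω
R_eq = 35.03 kΩ

Final answer: 35.03 kΩ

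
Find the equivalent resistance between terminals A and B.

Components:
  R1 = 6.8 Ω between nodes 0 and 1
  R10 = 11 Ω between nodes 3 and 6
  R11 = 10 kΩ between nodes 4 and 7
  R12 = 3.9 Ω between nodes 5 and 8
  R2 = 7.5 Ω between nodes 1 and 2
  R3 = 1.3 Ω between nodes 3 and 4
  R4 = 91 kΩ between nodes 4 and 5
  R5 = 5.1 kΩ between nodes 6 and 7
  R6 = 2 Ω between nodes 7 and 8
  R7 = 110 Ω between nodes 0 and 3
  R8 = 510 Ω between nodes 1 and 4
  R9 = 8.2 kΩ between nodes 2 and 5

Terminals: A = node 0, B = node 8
The network is not a plain series/parallel combination. Inject a 1 A test current into terminal A (node 0) and return it from terminal B (node 8); then R_eq = V_A / (1 A).
Nodal analysis, taking node 8 as the 0 V reference.
Current source I_test pushes 1 A into node 0 and draws it out of node 8.
KCL at each unknown node (sum of currents leaving = 0; resistances in Ω):
  Node 0: (V_0 - V_1)/6.8 + (V_0 - V_3)/110 - 1 = 0
  Node 1: (V_1 - V_0)/6.8 + (V_1 - V_2)/7.5 + (V_1 - V_4)/510 = 0
  Node 2: (V_2 - V_1)/7.5 + (V_2 - V_5)/8200 = 0
  Node 3: (V_3 - V_0)/110 + (V_3 - V_4)/1.3 + (V_3 - V_6)/11 = 0
  Node 4: (V_4 - V_1)/510 + (V_4 - V_3)/1.3 + (V_4 - V_5)/91000 + (V_4 - V_7)/10000 = 0
  Node 5: (V_5 - V_2)/8200 + (V_5 - V_4)/91000 + (V_5 - 0)/3.9 = 0
  Node 6: (V_6 - V_3)/11 + (V_6 - V_7)/5100 = 0
  Node 7: (V_7 - V_4)/10000 + (V_7 - V_6)/5100 + (V_7 - 0)/2 = 0
Collecting terms (coefficients in siemens):
  0.1561·V_0 - 0.1471·V_1 - 0.009091·V_3 = 1
  0.2824·V_1 - 0.1471·V_0 - 0.1333·V_2 - 0.001961·V_4 = 0
  0.1335·V_2 - 0.1333·V_1 - 0.000122·V_5 = 0
  0.8692·V_3 - 0.009091·V_0 - 0.7692·V_4 - 0.09091·V_6 = 0
  0.7713·V_4 - 0.001961·V_1 - 0.7692·V_3 - 0.00001099·V_5 - 0.0001·V_7 = 0
  0.2565·V_5 - 0.000122·V_2 - 0.00001099·V_4 = 0
  0.09111·V_6 - 0.09091·V_3 - 0.0001961·V_7 = 0
  0.5003·V_7 - 0.0001·V_4 - 0.0001961·V_6 = 0
Solving these 8 simultaneous equations (Gaussian elimination) gives:
  V_0 = 2382 V, V_1 = 2379 V, V_2 = 2377 V, V_3 = 2318 V
  V_4 = 2317 V, V_5 = 1.229 V, V_6 = 2313 V, V_7 = 1.37 V
R_eq = V_0 / 1 A = 2382 Ω = 2.382 kΩ

Final answer: 2.382 kΩ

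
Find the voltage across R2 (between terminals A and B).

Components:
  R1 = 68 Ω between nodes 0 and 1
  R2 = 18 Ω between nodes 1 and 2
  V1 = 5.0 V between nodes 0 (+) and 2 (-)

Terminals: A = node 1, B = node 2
R1 and R2 are in series across V1 (node 0 → node 1 → node 2), and the output A–B is taken across R2, so this is a voltage divider.
Series current: I = V1/(R1 + R2) = 5/(68 + 18) = 5/86 = 0.05814 A
V_R2 = I × R2 = V1 × R2/(R1 + R2) = 5 × 18/86 = 1.047 V

Final answer: 1.047 V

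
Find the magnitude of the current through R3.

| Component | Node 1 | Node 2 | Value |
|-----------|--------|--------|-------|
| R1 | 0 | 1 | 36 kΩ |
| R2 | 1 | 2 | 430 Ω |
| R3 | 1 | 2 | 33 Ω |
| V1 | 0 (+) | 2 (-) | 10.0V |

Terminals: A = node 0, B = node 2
Nodal analysis, taking node 2 as the 0 V reference.
Source V1 fixes V_0 = 10 V.
KCL at each unknown node (sum of currents leaving = 0; resistances in Ω):
  Node 1: (V_1 - 10)/36000 + (V_1 - 0)/430 + (V_1 - 0)/33 = 0
Collecting terms: 0.03266 × V_1 = 0.0002778  =>  V_1 = 0.008506 V
I_R3 = (V_1 - V_2)/R3 = (0.008506 - 0)/33 = 0.0002578 A
|I_R3| = 0.0002578 A

Final answer: |I_R3| = 0.0002578 A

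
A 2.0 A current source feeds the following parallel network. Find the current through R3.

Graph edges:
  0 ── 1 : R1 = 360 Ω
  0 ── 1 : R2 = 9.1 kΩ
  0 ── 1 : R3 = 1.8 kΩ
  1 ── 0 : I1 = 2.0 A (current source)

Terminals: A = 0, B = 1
All resistors sit directly between nodes 0 and 1, so they are in parallel and share one voltage V; the full source current 2 A splits among them.
1/R_par = 1/360 + 1/9100 + 1/1800 = 0.003443 S  =>  R_par = 290.4 Ω
V = I × R_par = 2 × 290.4 = 580.9 V
I_R3 = V/R3 = 580.9/1800 = 0.3227 A

Final answer: 0.3227 A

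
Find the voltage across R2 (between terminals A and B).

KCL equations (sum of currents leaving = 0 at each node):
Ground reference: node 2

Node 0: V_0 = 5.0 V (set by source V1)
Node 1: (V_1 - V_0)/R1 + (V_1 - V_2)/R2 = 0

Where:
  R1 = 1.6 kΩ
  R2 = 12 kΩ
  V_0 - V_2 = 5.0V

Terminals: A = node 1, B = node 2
R1 and R2 are in series across V1 (node 0 → node 1 → node 2), and the output A–B is taken across R2, so this is a voltage divider.
Series current: I = V1/(R1 + R2) = 5/(1600 + 12000) = 5/13600 = 0.0003676 A
V_R2 = I × R2 = V1 × R2/(R1 + R2) = 5 × 12000/13600 = 4.412 V

Final answer: 4.412 V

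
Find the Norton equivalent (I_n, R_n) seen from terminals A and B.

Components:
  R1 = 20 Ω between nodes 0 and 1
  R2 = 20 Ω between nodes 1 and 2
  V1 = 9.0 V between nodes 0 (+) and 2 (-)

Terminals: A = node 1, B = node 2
Find the Thévenin equivalent first; then I_n = V_th/R_th and R_n = R_th.
Step 1 — V_th is the open-circuit voltage V_A - V_B (nothing connected across the terminals).
Nodal analysis, taking node 2 as the 0 V reference.
Source V1 fixes V_0 = 9 V.
KCL at each unknown node (sum of currents leaving = 0; resistances in Ω):
  Node 1: (V_1 - 9)/20 + (V_1 - 0)/20 = 0
Collecting terms: 0.1 × V_1 = 0.45  =>  V_1 = 4.5 V
V_th = V_1 - V_2 = 4.5 - 0 = 4.5 V
Step 2 — R_th: zero the source — replace V1 by a short circuit (node 2 merges into node 0) — and find the resistance seen between A (node 1) and B (node 0).
Reduce the network between node 1 (A) and node 0 (B) by series/parallel combination:
  Rp1 = R1 ‖ R2 (parallel, both between nodes 0 and 1) = 1/(1/20 + 1/20) = 10 Ω
R_th = 10 Ω
I_n = V_th/R_th = 4.5/10 = 0.45 A, and R_n = R_th = 10 Ω

Final answer: I_n = 0.45 A, R_n = 10 Ω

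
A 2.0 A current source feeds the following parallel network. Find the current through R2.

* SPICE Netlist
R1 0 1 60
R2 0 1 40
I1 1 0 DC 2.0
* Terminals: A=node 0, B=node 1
All resistors sit directly between nodes 0 and 1, so they are in parallel and share one voltage V; the full source current 2 A splits among them.
1/R_par = 1/60 + 1/40 = 0.04167 S  =>  R_par = 24 Ω
V = I × R_par = 2 × 24 = 48 V
I_R2 = V/R2 = 48/40 = 1.2 A

Final answer: 1.2 A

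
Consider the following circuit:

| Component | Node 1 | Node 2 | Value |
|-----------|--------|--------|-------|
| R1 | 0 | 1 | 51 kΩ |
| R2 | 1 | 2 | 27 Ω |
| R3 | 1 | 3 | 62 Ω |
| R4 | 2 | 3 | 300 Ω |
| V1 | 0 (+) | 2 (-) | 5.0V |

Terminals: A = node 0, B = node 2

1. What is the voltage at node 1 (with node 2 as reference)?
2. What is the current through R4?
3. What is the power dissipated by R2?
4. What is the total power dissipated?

Nodal analysis, taking node 2 as the 0 V reference.
Source V1 fixes V_0 = 5 V.
KCL at each unknown node (sum of currents leaving = 0; resistances in Ω):
  Node 1: (V_1 - 5)/51000 + (V_1 - 0)/27 + (V_1 - V_3)/62 = 0
  Node 3: (V_3 - V_1)/62 + (V_3 - 0)/300 = 0
Collecting terms (coefficients in siemens):
  0.05319·V_1 - 0.01613·V_3 = 0.00009804
  0.01946·V_3 - 0.01613·V_1 = 0
Determinant D = (0.05319)(0.01946) - (-0.01613)(-0.01613) = 0.000775
V_1 = [(0.00009804)(0.01946) - (-0.01613)(0)]/D = 0.002462 V
V_3 = [(0.05319)(0) - (0.00009804)(-0.01613)]/D = 0.00204 V
Part 1:
  Read off the nodal solution: V_1 = 0.002462 V
Part 2:
  I_R4 = (V_2 - V_3)/R4 = (0 - 0.00204)/300 = -0.000006801 A
  Magnitude: I_R4 = 0.000006801 A
Part 3:
  I_R2 = (V_1 - V_2)/R2 = (0.002462 - 0)/27 = 0.00009119 A
  P_R2 = I_R2² × R2 = (0.00009119)² × 27 = 0.0000002245 W
Part 4:
  Power in each resistor, P = (ΔV)²/R:
    P_R1 = (5 - 0.002462)²/51000 = 0.0004897 W
    P_R2 = (0.002462 - 0)²/27 = 0.0000002245 W
    P_R3 = (0.002462 - 0.00204)²/62 = 0.000000002868 W
    P_R4 = (0 - 0.00204)²/300 = 0.00000001388 W
  P_total = P_R1 + P_R2 + P_R3 + P_R4 = 0.00049 W

Final answers:
1. V_1 = 0.002462 V
2. I_R4 = 6.801e-06 A
3. P_R2 = 2.245e-07 W
4. P_total = 0.00049 W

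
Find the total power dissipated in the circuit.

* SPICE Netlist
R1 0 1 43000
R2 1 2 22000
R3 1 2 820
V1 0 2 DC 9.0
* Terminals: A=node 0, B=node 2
Nodal analysis, taking node 2 as the 0 V reference.
Source V1 fixes V_0 = 9 V.
KCL at each unknown node (sum of currents leaving = 0; resistances in Ω):
  Node 1: (V_1 - 9)/43000 + (V_1 - 0)/22000 + (V_1 - 0)/820 = 0
Collecting terms: 0.001288 × V_1 = 0.0002093  =>  V_1 = 0.1625 V
Power in each resistor, P = (ΔV)²/R:
  P_R1 = (9 - 0.1625)²/43000 = 0.001816 W
  P_R2 = (0.1625 - 0)²/22000 = 0.0000012 W
  P_R3 = (0.1625 - 0)²/820 = 0.00003219 W
P_total = P_R1 + P_R2 + P_R3 = 0.00185 W

Final answer: 0.00185 W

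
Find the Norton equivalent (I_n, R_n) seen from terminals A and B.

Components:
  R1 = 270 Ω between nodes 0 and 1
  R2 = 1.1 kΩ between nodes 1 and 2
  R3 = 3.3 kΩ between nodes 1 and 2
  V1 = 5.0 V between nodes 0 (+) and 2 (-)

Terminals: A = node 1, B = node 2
Find the Thévenin equivalent first; then I_n = V_th/R_th and R_n = R_th.
Step 1 — V_th is the open-circuit voltage V_A - V_B (nothing connected across the terminals).
Nodal analysis, taking node 2 as the 0 V reference.
Source V1 fixes V_0 = 5 V.
KCL at each unknown node (sum of currents leaving = 0; resistances in Ω):
  Node 1: (V_1 - 5)/270 + (V_1 - 0)/1100 + (V_1 - 0)/3300 = 0
Collecting terms: 0.004916 × V_1 = 0.01852  =>  V_1 = 3.767 V
V_th = V_1 - V_2 = 3.767 - 0 = 3.767 V
Step 2 — R_th: zero the source — replace V1 by a short circuit (node 2 merges into node 0) — and find the resistance seen between A (node 1) and B (node 0).
Reduce the network between node 1 (A) and node 0 (B) by series/parallel combination:
  Rp1 = R1 ‖ R2 ‖ R3 (parallel, all between nodes 0 and 1) = 1/(1/270 + 1/1100 + 1/3300) = 203.4 Ω
R_th = 203.4 Ω
I_n = V_th/R_th = 3.767/203.4 = 0.01852 A, and R_n = R_th = 203.4 Ω

Final answer: I_n = 0.01852 A, R_n = 203.4 Ω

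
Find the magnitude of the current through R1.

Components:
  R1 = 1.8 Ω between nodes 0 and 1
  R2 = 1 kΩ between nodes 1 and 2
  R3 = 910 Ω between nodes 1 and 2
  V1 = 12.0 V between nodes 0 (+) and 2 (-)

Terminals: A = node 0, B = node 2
Nodal analysis, taking node 2 as the 0 V reference.
Source V1 fixes V_0 = 12 V.
KCL at each unknown node (sum of currents leaving = 0; resistances in Ω):
  Node 1: (V_1 - 12)/1.8 + (V_1 - 0)/1000 + (V_1 - 0)/910 = 0
Collecting terms: 0.5577 × V_1 = 6.667  =>  V_1 = 11.95 V
I_R1 = (V_0 - V_1)/R1 = (12 - 11.95)/1.8 = 0.02509 A
|I_R1| = 0.02509 A

Final answer: |I_R1| = 0.02509 A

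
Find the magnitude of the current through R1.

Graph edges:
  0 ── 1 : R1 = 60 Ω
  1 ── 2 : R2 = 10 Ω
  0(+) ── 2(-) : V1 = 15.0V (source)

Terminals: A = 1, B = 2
Nodal analysis, taking node 2 as the 0 V reference.
Source V1 fixes V_0 = 15 V.
KCL at each unknown node (sum of currents leaving = 0; resistances in Ω):
  Node 1: (V_1 - 15)/60 + (V_1 - 0)/10 = 0
Collecting terms: 0.1167 × V_1 = 0.25  =>  V_1 = 2.143 V
I_R1 = (V_0 - V_1)/R1 = (15 - 2.143)/60 = 0.2143 A
|I_R1| = 0.2143 A

Final answer: |I_R1| = 0.2143 A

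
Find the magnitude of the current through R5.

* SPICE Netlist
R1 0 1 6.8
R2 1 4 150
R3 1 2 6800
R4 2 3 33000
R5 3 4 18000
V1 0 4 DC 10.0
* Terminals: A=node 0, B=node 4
Nodal analysis, taking node 4 as the 0 V reference.
Source V1 fixes V_0 = 10 V.
KCL at each unknown node (sum of currents leaving = 0; resistances in Ω):
  Node 1: (V_1 - 10)/6.8 + (V_1 - 0)/150 + (V_1 - V_2)/6800 = 0
  Node 2: (V_2 - V_1)/6800 + (V_2 - V_3)/33000 = 0
  Node 3: (V_3 - V_2)/33000 + (V_3 - 0)/18000 = 0
Collecting terms (coefficients in siemens):
  0.1539·V_1 - 0.0001471·V_2 = 1.471
  0.0001774·V_2 - 0.0001471·V_1 - 0.0000303·V_3 = 0
  0.00008586·V_3 - 0.0000303·V_2 = 0
Solving these 3 simultaneous equations (Gaussian elimination) gives:
  V_1 = 9.565 V, V_2 = 8.44 V, V_3 = 2.979 V
I_R5 = (V_3 - V_4)/R5 = (2.979 - 0)/18000 = 0.0001655 A
|I_R5| = 0.0001655 A

Final answer: |I_R5| = 0.0001655 A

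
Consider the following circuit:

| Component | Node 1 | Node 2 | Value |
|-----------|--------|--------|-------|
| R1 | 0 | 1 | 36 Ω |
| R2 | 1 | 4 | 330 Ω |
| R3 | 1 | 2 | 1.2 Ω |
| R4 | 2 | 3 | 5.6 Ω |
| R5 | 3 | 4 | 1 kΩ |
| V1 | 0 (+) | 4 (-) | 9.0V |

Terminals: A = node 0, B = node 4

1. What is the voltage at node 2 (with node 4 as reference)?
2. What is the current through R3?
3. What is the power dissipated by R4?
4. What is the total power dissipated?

Nodal analysis, taking node 4 as the 0 V reference.
Source V1 fixes V_0 = 9 V.
KCL at each unknown node (sum of currents leaving = 0; resistances in Ω):
  Node 1: (V_1 - 9)/36 + (V_1 - 0)/330 + (V_1 - V_2)/1.2 = 0
  Node 2: (V_2 - V_1)/1.2 + (V_2 - V_3)/5.6 = 0
  Node 3: (V_3 - V_2)/5.6 + (V_3 - 0)/1000 = 0
Collecting terms (coefficients in siemens):
  0.8641·V_1 - 0.8333·V_2 = 0.25
  1.012·V_2 - 0.8333·V_1 - 0.1786·V_3 = 0
  0.1796·V_3 - 0.1786·V_2 = 0
Solving these 3 simultaneous equations (Gaussian elimination) gives:
  V_1 = 7.861 V, V_2 = 7.852 V, V_3 = 7.808 V
Part 1:
  Read off the nodal solution: V_2 = 7.852 V
Part 2:
  I_R3 = (V_1 - V_2)/R3 = (7.861 - 7.852)/1.2 = 0.007808 A
  Magnitude: I_R3 = 0.007808 A
Part 3:
  I_R4 = (V_2 - V_3)/R4 = (7.852 - 7.808)/5.6 = 0.007808 A
  P_R4 = I_R4² × R4 = (0.007808)² × 5.6 = 0.0003414 W
Part 4:
  Power in each resistor, P = (ΔV)²/R:
    P_R1 = (9 - 7.861)²/36 = 0.03602 W
    P_R2 = (7.861 - 0)²/330 = 0.1873 W
    P_R3 = (7.861 - 7.852)²/1.2 = 0.00007316 W
    P_R4 = (7.852 - 7.808)²/5.6 = 0.0003414 W
    P_R5 = (7.808 - 0)²/1000 = 0.06097 W
  P_total = P_R1 + P_R2 + P_R3 + P_R4 + P_R5 = 0.2847 W

Final answers:
1. V_2 = 7.852 V
2. I_R3 = 0.007808 A
3. P_R4 = 0.0003414 W
4. P_total = 0.2847 W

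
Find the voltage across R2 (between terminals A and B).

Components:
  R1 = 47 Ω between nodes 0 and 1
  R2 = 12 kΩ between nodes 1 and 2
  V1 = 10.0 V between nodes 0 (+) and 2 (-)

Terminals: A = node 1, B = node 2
R1 and R2 are in series across V1 (node 0 → node 1 → node 2), and the output A–B is taken across R2, so this is a voltage divider.
Series current: I = V1/(R1 + R2) = 10/(47 + 12000) = 10/12050 = 0.0008301 A
V_R2 = I × R2 = V1 × R2/(R1 + R2) = 10 × 12000/12050 = 9.961 V

Final answer: 9.961 V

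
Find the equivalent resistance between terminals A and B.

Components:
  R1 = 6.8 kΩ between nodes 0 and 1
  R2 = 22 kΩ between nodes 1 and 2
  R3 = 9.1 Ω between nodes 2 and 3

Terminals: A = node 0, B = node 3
Reduce the network between node 0 (A) and node 3 (B) by series/parallel combination:
  Rs1 = R1 + R2 (series, joined only at node 1) = 6800 + 22000 = 28800 Ω
  Rs2 = R3 + Rs1 (series, joined only at node 2) = 9.1 + 28800 = 28810 Ω
R_eq = 28.81 kΩ

Final answer: 28.81 kΩ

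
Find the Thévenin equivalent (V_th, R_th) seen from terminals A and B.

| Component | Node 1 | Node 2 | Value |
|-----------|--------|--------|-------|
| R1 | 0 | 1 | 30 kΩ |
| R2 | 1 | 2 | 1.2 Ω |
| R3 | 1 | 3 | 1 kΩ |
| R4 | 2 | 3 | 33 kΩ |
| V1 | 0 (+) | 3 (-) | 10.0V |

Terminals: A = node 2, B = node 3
Step 1 — V_th is the open-circuit voltage V_A - V_B (nothing connected across the terminals).
Nodal analysis, taking node 3 as the 0 V reference.
Source V1 fixes V_0 = 10 V.
KCL at each unknown node (sum of currents leaving = 0; resistances in Ω):
  Node 1: (V_1 - 10)/30000 + (V_1 - V_2)/1.2 + (V_1 - 0)/1000 = 0
  Node 2: (V_2 - V_1)/1.2 + (V_2 - 0)/33000 = 0
Collecting terms (coefficients in siemens):
  0.8344·V_1 - 0.8333·V_2 = 0.0003333
  0.8334·V_2 - 0.8333·V_1 = 0
Determinant D = (0.8344)(0.8334) - (-0.8333)(-0.8333) = 0.0008864
V_1 = [(0.0003333)(0.8334) - (-0.8333)(0)]/D = 0.3134 V
V_2 = [(0.8344)(0) - (0.0003333)(-0.8333)]/D = 0.3134 V
V_th = V_2 - V_3 = 0.3134 - 0 = 0.3134 V
Step 2 — R_th: zero the source — replace V1 by a short circuit (node 3 merges into node 0) — and find the resistance seen between A (node 2) and B (node 0).
Reduce the network between node 2 (A) and node 0 (B) by series/parallel combination:
  Rp1 = R1 ‖ R3 (parallel, both between nodes 0 and 1) = 1/(1/30000 + 1/1000) = 967.7 Ω
  Rs1 = R2 + Rp1 (series, joined only at node 1) = 1.2 + 967.7 = 968.9 Ω
  Rp2 = R4 ‖ Rs1 (parallel, both between nodes 0 and 2) = 1/(1/33000 + 1/968.9) = 941.3 Ω
R_th = 941.3 Ω

Final answer: V_th = 0.3134 V, R_th = 941.3 Ω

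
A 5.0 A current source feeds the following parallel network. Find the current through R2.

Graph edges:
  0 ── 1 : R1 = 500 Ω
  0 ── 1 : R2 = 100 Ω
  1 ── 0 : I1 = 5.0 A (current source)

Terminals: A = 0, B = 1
All resistors sit directly between nodes 0 and 1, so they are in parallel and share one voltage V; the full source current 5 A splits among them.
1/R_par = 1/500 + 1/100 = 0.012 S  =>  R_par = 83.33 Ω
V = I × R_par = 5 × 83.33 = 416.7 V
I_R2 = V/R2 = 416.7/100 = 4.167 A

Final answer: 4.167 A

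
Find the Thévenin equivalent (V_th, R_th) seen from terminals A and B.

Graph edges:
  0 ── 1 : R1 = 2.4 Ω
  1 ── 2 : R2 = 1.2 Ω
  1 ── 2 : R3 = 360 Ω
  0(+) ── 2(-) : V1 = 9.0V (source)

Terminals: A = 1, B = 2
Step 1 — V_th is the open-circuit voltage V_A - V_B (nothing connected across the terminals).
Nodal analysis, taking node 2 as the 0 V reference.
Source V1 fixes V_0 = 9 V.
KCL at each unknown node (sum of currents leaving = 0; resistances in Ω):
  Node 1: (V_1 - 9)/2.4 + (V_1 - 0)/1.2 + (V_1 - 0)/360 = 0
Collecting terms: 1.253 × V_1 = 3.75  =>  V_1 = 2.993 V
V_th = V_1 - V_2 = 2.993 - 0 = 2.993 V
Step 2 — R_th: zero the source — replace V1 by a short circuit (node 2 merges into node 0) — and find the resistance seen between A (node 1) and B (node 0).
Reduce the network between node 1 (A) and node 0 (B) by series/parallel combination:
  Rp1 = R1 ‖ R2 ‖ R3 (parallel, all between nodes 0 and 1) = 1/(1/2.4 + 1/1.2 + 1/360) = 0.7982 Ω
R_th = 0.7982 Ω

Final answer: V_th = 2.993 V, R_th = 0.7982 Ω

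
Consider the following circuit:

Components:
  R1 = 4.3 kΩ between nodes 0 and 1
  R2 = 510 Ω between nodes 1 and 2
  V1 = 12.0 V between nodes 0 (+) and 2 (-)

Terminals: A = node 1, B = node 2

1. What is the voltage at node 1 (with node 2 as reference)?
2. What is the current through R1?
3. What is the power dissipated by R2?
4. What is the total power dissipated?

Nodal analysis, taking node 2 as the 0 V reference.
Source V1 fixes V_0 = 12 V.
KCL at each unknown node (sum of currents leaving = 0; resistances in Ω):
  Node 1: (V_1 - 12)/4300 + (V_1 - 0)/510 = 0
Collecting terms: 0.002193 × V_1 = 0.002791  =>  V_1 = 1.272 V
Part 1:
  Read off the nodal solution: V_1 = 1.272 V
Part 2:
  I_R1 = (V_0 - V_1)/R1 = (12 - 1.272)/4300 = 0.002495 A
  Magnitude: I_R1 = 0.002495 A
Part 3:
  I_R2 = (V_1 - V_2)/R2 = (1.272 - 0)/510 = 0.002495 A
  P_R2 = I_R2² × R2 = (0.002495)² × 510 = 0.003174 W
Part 4:
  Power in each resistor, P = (ΔV)²/R:
    P_R1 = (12 - 1.272)²/4300 = 0.02676 W
    P_R2 = (1.272 - 0)²/510 = 0.003174 W
  P_total = P_R1 + P_R2 = 0.02994 W

Final answers:
1. V_1 = 1.272 V
2. I_R1 = 0.002495 A
3. P_R2 = 0.003174 W
4. P_total = 0.02994 W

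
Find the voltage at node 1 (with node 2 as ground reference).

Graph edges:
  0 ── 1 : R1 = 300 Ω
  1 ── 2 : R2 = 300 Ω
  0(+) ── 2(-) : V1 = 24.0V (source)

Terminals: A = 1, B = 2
Nodal analysis, taking node 2 as the 0 V reference.
Source V1 fixes V_0 = 24 V.
KCL at each unknown node (sum of currents leaving = 0; resistances in Ω):
  Node 1: (V_1 - 24)/300 + (V_1 - 0)/300 = 0
Collecting terms: 0.006667 × V_1 = 0.08  =>  V_1 = 12 V
The requested potential is V_1 = 12 V.

Final answer: V_1 = 12 V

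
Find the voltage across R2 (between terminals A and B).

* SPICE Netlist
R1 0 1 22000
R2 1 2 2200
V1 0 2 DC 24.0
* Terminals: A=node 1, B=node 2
R1 and R2 are in series across V1 (node 0 → node 1 → node 2), and the output A–B is taken across R2, so this is a voltage divider.
Series current: I = V1/(R1 + R2) = 24/(22000 + 2200) = 24/24200 = 0.0009917 A
V_R2 = I × R2 = V1 × R2/(R1 + R2) = 24 × 2200/24200 = 2.182 V

Final answer: 2.182 V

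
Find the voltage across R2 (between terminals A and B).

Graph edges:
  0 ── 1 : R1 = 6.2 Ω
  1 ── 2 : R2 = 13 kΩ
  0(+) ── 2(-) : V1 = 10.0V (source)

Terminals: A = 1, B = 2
R1 and R2 are in series across V1 (node 0 → node 1 → node 2), and the output A–B is taken across R2, so this is a voltage divider.
Series current: I = V1/(R1 + R2) = 10/(6.2 + 13000) = 10/13010 = 0.0007689 A
V_R2 = I × R2 = V1 × R2/(R1 + R2) = 10 × 13000/13010 = 9.995 V

Final answer: 9.995 V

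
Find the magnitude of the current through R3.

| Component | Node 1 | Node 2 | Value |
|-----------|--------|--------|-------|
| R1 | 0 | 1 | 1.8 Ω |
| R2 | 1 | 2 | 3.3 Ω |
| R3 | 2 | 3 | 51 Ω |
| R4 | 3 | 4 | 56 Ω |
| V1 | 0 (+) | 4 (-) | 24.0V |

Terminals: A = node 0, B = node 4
Nodal analysis, taking node 4 as the 0 V reference.
Source V1 fixes V_0 = 24 V.
KCL at each unknown node (sum of currents leaving = 0; resistances in Ω):
  Node 1: (V_1 - 24)/1.8 + (V_1 - V_2)/3.3 = 0
  Node 2: (V_2 - V_1)/3.3 + (V_2 - V_3)/51 = 0
  Node 3: (V_3 - V_2)/51 + (V_3 - 0)/56 = 0
Collecting terms (coefficients in siemens):
  0.8586·V_1 - 0.303·V_2 = 13.33
  0.3226·V_2 - 0.303·V_1 - 0.01961·V_3 = 0
  0.03746·V_3 - 0.01961·V_2 = 0
Solving these 3 simultaneous equations (Gaussian elimination) gives:
  V_1 = 23.61 V, V_2 = 22.91 V, V_3 = 11.99 V
I_R3 = (V_2 - V_3)/R3 = (22.91 - 11.99)/51 = 0.2141 A
|I_R3| = 0.2141 A

Final answer: |I_R3| = 0.2141 A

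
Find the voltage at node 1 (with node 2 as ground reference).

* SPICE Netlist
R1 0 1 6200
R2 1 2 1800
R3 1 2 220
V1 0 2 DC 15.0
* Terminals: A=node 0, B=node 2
Nodal analysis, taking node 2 as the 0 V reference.
Source V1 fixes V_0 = 15 V.
KCL at each unknown node (sum of currents leaving = 0; resistances in Ω):
  Node 1: (V_1 - 15)/6200 + (V_1 - 0)/1800 + (V_1 - 0)/220 = 0
Collecting terms: 0.005262 × V_1 = 0.002419  =>  V_1 = 0.4598 V
The requested potential is V_1 = 0.4598 V.

Final answer: V_1 = 0.4598 V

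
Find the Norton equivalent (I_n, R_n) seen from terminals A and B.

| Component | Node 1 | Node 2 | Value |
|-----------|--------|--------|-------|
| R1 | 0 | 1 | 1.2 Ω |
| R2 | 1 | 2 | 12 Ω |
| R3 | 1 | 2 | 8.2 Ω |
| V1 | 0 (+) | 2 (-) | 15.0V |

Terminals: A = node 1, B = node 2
Find the Thévenin equivalent first; then I_n = V_th/R_th and R_n = R_th.
Step 1 — V_th is the open-circuit voltage V_A - V_B (nothing connected across the terminals).
Nodal analysis, taking node 2 as the 0 V reference.
Source V1 fixes V_0 = 15 V.
KCL at each unknown node (sum of currents leaving = 0; resistances in Ω):
  Node 1: (V_1 - 15)/1.2 + (V_1 - 0)/12 + (V_1 - 0)/8.2 = 0
Collecting terms: 1.039 × V_1 = 12.5  =>  V_1 = 12.04 V
V_th = V_1 - V_2 = 12.04 - 0 = 12.04 V
Step 2 — R_th: zero the source — replace V1 by a short circuit (node 2 merges into node 0) — and find the resistance seen between A (node 1) and B (node 0).
Reduce the network between node 1 (A) and node 0 (B) by series/parallel combination:
  Rp1 = R1 ‖ R2 ‖ R3 (parallel, all between nodes 0 and 1) = 1/(1/1.2 + 1/12 + 1/8.2) = 0.9628 Ω
R_th = 0.9628 Ω
I_n = V_th/R_th = 12.04/0.9628 = 12.5 A, and R_n = R_th = 0.9628 Ω

Final answer: I_n = 12.5 A, R_n = 0.9628 Ω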